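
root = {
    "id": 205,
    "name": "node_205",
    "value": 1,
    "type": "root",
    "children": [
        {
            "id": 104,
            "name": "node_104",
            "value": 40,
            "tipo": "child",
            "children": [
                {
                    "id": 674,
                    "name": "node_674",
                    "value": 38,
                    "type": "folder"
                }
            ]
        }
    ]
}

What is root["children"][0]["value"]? 40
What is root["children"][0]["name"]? "node_104"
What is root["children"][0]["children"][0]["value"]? 38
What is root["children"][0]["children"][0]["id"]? 674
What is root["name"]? "node_205"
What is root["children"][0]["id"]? 104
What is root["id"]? 205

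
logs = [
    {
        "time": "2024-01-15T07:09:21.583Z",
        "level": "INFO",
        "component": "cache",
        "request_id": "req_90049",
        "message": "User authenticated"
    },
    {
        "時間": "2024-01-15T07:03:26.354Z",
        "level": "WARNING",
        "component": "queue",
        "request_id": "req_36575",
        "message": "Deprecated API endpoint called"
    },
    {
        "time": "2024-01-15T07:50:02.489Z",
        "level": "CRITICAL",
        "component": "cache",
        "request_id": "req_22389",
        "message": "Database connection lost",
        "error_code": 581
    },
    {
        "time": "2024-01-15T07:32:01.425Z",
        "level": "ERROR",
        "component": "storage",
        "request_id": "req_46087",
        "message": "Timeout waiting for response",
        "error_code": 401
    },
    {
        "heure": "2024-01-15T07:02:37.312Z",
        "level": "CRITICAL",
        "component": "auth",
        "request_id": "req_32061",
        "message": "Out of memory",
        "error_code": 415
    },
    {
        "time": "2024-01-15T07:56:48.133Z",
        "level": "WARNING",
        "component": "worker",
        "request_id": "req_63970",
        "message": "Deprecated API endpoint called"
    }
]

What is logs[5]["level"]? "WARNING"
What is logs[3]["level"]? "ERROR"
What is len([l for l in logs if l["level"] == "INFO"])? 1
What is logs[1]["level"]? "WARNING"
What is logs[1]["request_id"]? "req_36575"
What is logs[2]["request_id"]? "req_22389"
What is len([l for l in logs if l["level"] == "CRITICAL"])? 2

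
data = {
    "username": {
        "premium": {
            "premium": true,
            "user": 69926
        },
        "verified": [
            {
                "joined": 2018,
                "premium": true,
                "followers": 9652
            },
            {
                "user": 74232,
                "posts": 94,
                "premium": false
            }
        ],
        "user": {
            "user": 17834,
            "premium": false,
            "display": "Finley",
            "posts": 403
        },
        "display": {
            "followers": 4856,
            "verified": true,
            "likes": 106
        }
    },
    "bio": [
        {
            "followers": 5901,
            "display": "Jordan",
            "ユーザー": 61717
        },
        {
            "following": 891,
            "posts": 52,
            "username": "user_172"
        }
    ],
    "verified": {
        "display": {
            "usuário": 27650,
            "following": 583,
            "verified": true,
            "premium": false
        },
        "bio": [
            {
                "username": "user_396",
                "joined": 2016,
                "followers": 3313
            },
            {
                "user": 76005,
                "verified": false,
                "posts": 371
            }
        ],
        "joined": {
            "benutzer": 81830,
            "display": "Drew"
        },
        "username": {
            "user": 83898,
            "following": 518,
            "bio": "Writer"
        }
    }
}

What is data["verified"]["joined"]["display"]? "Drew"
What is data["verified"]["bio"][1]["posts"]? 371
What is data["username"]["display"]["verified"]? True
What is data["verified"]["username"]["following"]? 518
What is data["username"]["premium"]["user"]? 69926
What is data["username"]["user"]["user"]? 17834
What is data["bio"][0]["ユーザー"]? 61717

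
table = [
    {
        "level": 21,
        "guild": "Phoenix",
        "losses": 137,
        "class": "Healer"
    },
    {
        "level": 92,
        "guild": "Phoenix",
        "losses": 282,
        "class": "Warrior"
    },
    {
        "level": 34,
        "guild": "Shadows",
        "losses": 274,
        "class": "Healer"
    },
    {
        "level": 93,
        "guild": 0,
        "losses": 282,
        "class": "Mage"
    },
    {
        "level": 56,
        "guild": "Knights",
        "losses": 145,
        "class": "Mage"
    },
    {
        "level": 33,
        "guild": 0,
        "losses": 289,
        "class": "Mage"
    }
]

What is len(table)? 6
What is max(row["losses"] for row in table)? 289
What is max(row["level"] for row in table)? 93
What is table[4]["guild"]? "Knights"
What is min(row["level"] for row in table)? 21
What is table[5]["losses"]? 289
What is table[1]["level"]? 92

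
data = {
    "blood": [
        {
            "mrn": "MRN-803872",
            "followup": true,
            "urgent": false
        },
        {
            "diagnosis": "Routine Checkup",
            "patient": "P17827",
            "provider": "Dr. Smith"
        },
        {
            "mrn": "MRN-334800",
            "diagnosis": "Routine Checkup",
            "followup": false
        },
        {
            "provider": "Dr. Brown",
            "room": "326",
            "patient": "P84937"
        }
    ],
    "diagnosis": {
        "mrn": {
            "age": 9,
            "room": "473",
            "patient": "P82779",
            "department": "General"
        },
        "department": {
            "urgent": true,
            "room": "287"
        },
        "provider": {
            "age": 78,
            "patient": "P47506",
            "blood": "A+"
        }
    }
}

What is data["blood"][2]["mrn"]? "MRN-334800"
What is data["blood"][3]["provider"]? "Dr. Brown"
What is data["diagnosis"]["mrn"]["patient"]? "P82779"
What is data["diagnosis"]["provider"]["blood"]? "A+"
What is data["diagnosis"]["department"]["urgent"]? True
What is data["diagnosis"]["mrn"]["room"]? "473"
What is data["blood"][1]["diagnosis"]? "Routine Checkup"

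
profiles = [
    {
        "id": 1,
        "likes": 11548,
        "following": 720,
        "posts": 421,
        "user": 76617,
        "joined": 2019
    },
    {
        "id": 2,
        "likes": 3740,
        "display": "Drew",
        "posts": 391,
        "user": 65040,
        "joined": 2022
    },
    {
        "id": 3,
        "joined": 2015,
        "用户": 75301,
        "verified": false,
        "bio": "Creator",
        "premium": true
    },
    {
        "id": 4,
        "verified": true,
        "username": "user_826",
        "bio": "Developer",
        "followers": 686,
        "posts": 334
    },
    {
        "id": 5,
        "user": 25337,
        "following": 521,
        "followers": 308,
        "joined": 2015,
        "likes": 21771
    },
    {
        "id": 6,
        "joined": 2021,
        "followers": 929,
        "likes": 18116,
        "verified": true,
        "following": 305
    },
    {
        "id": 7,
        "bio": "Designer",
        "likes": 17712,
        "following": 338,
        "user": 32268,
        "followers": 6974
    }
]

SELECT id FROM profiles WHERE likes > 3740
[1, 5, 6, 7]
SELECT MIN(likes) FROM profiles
3740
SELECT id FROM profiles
[1, 2, 3, 4, 5, 6, 7]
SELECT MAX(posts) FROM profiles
421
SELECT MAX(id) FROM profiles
7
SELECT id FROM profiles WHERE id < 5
[1, 2, 3, 4]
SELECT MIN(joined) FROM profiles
2015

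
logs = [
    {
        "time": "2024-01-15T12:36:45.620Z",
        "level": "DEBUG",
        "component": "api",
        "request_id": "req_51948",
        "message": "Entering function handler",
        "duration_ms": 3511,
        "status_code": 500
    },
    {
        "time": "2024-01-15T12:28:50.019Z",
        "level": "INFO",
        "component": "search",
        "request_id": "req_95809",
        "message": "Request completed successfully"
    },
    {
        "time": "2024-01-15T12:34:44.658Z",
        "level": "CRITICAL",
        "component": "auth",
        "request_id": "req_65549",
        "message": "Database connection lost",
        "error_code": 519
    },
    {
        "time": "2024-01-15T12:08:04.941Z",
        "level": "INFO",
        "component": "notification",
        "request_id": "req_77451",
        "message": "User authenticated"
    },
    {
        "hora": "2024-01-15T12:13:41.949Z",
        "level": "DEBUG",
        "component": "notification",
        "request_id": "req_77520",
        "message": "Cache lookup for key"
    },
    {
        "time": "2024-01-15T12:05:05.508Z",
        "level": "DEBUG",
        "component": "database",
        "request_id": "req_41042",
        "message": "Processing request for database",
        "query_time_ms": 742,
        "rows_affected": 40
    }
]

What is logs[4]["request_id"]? "req_77520"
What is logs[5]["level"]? "DEBUG"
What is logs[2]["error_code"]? 519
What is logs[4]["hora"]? "2024-01-15T12:13:41.949Z"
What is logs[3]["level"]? "INFO"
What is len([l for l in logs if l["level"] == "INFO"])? 2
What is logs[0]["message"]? "Entering function handler"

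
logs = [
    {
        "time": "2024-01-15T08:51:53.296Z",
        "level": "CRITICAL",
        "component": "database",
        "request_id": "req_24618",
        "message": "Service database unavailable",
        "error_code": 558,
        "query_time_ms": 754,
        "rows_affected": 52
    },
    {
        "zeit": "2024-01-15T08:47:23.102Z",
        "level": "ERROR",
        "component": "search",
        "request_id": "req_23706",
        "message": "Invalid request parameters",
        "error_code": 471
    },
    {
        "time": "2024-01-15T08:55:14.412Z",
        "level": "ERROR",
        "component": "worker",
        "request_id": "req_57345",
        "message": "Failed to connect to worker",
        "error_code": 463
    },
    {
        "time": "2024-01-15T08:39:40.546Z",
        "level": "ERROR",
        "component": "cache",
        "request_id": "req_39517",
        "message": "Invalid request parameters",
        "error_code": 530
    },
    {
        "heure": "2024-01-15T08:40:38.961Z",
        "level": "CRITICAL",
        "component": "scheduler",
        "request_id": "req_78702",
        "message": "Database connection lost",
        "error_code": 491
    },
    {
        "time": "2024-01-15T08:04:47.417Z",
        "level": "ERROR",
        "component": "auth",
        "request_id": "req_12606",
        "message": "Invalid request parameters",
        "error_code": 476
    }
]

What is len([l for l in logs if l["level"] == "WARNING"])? 0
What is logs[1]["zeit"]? "2024-01-15T08:47:23.102Z"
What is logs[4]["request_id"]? "req_78702"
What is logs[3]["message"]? "Invalid request parameters"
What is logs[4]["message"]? "Database connection lost"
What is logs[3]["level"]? "ERROR"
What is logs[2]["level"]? "ERROR"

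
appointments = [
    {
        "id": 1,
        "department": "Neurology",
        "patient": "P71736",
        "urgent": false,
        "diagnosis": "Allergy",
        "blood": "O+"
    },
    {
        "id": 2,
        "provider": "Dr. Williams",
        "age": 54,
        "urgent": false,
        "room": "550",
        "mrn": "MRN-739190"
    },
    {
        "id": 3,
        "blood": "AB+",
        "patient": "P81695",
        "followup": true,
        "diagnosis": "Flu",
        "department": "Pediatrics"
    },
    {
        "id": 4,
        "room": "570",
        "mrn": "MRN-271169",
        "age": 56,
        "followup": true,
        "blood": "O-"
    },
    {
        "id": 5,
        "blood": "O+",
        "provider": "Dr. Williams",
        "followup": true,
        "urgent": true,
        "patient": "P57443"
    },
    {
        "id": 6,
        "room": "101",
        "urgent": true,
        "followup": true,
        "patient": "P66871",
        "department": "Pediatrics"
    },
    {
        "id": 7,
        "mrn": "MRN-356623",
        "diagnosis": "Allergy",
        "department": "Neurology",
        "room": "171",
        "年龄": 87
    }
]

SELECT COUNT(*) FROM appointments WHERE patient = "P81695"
1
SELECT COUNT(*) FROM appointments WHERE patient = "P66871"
1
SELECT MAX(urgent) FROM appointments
True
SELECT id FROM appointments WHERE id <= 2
[1, 2]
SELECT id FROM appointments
[1, 2, 3, 4, 5, 6, 7]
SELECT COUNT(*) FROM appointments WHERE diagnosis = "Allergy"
2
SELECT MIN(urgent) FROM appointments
False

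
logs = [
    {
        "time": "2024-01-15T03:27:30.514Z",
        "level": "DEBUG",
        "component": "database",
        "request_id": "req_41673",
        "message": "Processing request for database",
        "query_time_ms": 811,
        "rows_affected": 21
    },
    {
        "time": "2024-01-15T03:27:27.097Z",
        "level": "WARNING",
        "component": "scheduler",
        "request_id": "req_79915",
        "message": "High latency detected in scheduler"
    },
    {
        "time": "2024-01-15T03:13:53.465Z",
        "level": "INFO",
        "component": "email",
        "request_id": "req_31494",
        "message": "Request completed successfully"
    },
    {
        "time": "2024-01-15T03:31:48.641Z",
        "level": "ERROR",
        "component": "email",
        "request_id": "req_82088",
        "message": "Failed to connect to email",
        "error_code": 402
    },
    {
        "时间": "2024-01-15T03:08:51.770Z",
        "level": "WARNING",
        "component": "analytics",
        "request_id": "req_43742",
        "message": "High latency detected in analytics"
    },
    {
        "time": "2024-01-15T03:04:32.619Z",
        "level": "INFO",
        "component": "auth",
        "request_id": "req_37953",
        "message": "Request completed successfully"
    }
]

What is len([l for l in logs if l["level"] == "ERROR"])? 1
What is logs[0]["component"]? "database"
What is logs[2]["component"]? "email"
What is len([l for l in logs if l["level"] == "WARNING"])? 2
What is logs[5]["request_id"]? "req_37953"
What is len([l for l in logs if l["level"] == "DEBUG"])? 1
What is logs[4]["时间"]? "2024-01-15T03:08:51.770Z"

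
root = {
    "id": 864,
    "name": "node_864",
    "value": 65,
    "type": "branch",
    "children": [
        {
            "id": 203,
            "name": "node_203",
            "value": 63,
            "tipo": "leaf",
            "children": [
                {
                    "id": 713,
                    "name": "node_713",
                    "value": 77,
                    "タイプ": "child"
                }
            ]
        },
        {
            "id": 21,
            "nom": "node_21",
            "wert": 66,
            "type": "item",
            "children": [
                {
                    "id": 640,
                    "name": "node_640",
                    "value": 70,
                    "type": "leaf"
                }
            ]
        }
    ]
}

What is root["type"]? "branch"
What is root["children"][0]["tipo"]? "leaf"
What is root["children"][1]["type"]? "item"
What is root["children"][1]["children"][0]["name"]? "node_640"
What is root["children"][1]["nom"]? "node_21"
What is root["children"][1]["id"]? 21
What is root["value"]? 65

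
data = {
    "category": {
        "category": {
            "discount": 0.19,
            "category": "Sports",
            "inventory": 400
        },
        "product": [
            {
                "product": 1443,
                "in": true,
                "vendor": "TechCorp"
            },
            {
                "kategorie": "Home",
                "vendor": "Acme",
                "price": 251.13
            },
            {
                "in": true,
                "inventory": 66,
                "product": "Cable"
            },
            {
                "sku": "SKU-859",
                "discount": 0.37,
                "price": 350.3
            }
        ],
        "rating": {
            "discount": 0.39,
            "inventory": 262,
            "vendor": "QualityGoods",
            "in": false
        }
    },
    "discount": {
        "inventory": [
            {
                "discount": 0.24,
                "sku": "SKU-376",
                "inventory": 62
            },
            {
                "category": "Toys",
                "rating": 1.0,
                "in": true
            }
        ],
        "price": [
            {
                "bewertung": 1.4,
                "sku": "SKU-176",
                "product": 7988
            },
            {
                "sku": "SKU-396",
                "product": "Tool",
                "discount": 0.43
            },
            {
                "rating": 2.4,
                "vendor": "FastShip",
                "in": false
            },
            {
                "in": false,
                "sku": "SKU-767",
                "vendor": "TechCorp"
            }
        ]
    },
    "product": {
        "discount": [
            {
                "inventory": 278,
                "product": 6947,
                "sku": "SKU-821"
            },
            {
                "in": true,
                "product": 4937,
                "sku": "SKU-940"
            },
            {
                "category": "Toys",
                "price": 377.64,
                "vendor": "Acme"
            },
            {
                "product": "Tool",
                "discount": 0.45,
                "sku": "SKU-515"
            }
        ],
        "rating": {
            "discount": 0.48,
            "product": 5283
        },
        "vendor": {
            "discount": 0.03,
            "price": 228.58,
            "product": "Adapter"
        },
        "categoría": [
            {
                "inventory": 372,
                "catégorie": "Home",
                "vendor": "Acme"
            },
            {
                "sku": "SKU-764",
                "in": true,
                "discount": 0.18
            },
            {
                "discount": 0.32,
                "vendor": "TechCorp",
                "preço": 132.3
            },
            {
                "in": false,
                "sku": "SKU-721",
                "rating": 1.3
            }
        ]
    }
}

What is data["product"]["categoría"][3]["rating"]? 1.3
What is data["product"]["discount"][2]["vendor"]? "Acme"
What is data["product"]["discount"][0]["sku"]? "SKU-821"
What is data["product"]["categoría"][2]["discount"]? 0.32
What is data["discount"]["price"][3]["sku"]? "SKU-767"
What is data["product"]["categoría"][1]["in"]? True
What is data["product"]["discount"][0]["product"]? 6947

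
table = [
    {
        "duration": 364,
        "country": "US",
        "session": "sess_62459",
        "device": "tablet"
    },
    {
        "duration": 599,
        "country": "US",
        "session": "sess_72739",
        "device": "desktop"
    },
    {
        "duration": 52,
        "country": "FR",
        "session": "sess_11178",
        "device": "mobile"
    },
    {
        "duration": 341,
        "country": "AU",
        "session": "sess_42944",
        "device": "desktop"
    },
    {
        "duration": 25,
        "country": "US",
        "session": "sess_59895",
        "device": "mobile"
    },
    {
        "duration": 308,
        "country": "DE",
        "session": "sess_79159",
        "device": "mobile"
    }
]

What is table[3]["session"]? "sess_42944"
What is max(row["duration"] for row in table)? 599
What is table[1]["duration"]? 599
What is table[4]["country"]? "US"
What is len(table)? 6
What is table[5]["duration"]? 308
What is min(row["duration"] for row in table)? 25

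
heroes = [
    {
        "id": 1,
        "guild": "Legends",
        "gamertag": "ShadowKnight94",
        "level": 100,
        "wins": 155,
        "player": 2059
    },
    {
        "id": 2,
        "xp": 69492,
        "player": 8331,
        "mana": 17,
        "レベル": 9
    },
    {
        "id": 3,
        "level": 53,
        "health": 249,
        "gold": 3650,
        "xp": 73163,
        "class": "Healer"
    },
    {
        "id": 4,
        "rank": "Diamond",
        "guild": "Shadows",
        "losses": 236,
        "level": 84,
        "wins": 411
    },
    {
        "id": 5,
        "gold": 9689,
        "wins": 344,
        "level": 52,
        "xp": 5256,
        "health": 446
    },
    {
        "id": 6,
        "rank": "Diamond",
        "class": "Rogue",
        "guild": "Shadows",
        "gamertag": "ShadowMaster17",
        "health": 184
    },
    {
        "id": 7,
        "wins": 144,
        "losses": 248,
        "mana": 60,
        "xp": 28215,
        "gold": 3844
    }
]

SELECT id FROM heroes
[1, 2, 3, 4, 5, 6, 7]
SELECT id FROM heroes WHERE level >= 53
[1, 3, 4]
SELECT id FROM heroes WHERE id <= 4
[1, 2, 3, 4]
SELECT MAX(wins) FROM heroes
411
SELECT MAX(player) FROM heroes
8331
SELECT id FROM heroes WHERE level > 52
[1, 3, 4]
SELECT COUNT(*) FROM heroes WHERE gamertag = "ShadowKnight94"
1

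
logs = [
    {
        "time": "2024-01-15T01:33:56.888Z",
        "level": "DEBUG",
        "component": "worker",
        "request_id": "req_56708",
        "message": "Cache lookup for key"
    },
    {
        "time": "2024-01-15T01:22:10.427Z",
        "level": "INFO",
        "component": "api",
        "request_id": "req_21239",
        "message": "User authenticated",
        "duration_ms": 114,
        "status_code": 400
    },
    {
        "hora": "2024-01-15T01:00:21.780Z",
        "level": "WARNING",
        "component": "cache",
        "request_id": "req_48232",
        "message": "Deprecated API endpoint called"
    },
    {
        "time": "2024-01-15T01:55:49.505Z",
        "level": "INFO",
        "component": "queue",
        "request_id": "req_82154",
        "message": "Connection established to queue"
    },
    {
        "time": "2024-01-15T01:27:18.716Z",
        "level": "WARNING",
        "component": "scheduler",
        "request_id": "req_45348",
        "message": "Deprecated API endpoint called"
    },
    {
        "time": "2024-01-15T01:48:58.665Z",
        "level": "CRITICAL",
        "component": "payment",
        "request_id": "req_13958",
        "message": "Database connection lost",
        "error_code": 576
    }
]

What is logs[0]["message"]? "Cache lookup for key"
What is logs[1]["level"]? "INFO"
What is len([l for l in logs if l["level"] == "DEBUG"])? 1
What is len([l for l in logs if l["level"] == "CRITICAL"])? 1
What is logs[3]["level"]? "INFO"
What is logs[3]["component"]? "queue"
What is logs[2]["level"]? "WARNING"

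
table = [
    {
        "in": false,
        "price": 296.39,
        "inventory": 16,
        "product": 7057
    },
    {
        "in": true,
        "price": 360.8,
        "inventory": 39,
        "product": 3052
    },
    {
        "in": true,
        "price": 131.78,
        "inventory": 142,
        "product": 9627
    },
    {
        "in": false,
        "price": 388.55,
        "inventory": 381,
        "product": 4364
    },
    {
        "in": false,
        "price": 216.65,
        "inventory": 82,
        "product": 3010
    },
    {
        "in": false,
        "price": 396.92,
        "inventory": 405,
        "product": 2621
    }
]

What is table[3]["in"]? False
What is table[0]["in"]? False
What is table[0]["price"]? 296.39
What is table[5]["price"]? 396.92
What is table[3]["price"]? 388.55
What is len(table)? 6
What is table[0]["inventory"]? 16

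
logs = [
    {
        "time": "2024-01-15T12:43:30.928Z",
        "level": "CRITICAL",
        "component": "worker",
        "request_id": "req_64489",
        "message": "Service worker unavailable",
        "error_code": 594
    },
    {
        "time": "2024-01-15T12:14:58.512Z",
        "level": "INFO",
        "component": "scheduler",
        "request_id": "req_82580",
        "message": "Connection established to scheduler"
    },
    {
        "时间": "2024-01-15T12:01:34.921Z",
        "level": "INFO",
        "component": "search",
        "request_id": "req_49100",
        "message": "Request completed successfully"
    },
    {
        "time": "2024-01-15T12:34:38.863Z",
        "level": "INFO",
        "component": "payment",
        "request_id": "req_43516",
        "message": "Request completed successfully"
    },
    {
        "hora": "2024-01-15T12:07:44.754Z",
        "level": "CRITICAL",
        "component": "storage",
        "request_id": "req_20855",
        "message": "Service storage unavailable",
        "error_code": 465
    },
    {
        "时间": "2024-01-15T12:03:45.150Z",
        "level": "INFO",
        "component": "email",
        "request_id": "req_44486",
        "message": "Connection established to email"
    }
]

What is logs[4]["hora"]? "2024-01-15T12:07:44.754Z"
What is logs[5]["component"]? "email"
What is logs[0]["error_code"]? 594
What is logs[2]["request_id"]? "req_49100"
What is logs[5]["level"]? "INFO"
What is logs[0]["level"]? "CRITICAL"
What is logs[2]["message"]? "Request completed successfully"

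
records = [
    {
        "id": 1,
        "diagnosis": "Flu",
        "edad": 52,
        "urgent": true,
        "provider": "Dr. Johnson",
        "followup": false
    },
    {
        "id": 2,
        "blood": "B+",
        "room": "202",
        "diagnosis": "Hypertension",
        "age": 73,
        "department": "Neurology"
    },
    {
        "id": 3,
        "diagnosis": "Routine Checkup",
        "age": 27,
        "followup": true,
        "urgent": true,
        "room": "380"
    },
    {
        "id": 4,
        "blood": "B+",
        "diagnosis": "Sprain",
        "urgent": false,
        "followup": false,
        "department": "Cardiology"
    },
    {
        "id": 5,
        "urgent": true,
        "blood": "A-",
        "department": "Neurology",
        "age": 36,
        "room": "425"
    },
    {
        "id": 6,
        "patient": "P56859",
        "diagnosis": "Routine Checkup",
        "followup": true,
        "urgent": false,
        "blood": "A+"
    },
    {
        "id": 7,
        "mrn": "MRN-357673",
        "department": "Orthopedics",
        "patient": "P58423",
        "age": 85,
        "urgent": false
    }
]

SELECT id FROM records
[1, 2, 3, 4, 5, 6, 7]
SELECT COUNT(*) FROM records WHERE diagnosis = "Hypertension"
1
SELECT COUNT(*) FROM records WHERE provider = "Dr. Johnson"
1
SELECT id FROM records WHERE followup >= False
[1, 3, 4, 6]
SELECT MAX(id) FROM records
7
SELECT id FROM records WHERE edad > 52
[]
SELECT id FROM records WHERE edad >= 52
[1]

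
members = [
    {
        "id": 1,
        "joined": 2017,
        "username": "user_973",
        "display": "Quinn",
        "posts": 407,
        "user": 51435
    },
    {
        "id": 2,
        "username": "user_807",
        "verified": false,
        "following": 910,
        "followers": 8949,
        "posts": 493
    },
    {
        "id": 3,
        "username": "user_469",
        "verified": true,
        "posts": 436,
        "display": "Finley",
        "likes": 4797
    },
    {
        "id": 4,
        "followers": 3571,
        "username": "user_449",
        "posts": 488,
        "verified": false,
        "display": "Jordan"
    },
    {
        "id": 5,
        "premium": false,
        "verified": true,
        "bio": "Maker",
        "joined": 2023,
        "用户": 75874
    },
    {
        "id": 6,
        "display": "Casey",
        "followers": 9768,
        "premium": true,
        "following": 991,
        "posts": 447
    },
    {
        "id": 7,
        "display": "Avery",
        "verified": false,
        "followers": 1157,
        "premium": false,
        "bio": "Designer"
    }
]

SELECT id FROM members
[1, 2, 3, 4, 5, 6, 7]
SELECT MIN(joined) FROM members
2017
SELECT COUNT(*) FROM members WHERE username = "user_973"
1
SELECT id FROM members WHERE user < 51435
[]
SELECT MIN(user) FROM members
51435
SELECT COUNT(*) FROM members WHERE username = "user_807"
1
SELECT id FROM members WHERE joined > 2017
[5]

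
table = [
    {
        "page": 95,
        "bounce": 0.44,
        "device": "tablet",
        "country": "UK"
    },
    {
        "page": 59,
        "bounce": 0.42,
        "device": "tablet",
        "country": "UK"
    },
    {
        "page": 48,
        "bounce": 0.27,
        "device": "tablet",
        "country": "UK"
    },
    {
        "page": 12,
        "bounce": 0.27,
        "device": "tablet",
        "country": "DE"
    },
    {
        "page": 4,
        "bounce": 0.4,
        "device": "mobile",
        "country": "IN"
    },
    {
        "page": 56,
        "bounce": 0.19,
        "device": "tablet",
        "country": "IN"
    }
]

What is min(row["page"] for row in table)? 4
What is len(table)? 6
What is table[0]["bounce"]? 0.44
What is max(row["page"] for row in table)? 95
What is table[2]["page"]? 48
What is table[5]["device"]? "tablet"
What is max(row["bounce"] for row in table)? 0.44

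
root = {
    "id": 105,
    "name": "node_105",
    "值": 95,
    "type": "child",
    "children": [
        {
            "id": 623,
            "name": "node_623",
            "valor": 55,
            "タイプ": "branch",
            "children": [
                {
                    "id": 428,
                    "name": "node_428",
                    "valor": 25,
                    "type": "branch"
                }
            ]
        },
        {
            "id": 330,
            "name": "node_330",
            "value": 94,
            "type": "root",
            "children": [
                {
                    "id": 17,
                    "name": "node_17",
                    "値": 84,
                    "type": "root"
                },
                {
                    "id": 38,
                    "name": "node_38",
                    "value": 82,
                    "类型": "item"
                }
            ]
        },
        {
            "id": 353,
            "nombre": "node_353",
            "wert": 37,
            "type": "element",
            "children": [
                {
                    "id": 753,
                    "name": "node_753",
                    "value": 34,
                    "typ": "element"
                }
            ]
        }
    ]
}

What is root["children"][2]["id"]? 353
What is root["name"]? "node_105"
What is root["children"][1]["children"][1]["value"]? 82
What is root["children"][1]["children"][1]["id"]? 38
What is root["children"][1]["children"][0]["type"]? "root"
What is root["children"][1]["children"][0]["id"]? 17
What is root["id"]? 105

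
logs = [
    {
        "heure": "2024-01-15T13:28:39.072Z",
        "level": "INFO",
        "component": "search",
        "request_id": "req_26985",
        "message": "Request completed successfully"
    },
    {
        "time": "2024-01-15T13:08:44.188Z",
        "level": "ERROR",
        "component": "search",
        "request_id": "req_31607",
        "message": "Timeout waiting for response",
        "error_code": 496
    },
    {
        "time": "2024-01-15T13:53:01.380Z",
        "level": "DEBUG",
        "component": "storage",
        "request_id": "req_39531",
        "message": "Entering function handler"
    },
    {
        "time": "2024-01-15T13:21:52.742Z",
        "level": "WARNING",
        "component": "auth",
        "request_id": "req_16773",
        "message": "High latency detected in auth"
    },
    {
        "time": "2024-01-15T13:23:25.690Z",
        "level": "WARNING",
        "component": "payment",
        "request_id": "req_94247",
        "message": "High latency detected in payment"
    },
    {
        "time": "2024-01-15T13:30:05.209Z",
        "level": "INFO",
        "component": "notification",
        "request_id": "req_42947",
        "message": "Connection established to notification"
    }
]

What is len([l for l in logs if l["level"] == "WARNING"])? 2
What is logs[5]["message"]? "Connection established to notification"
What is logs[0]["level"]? "INFO"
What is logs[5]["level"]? "INFO"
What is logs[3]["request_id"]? "req_16773"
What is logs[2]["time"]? "2024-01-15T13:53:01.380Z"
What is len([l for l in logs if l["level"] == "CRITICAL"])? 0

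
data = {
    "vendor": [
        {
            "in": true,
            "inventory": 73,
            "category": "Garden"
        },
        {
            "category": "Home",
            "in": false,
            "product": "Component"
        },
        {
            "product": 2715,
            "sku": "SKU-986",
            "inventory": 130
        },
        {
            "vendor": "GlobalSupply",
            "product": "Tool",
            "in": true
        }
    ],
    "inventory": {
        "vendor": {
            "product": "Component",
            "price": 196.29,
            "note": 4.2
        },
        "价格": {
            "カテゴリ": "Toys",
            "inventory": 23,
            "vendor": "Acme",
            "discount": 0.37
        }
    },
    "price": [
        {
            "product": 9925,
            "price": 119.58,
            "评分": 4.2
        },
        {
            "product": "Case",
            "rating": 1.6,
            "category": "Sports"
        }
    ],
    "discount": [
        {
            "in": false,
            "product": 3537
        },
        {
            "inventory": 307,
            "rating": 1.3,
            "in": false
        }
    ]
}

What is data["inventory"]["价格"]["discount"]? 0.37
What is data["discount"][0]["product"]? 3537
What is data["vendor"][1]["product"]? "Component"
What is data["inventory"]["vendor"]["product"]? "Component"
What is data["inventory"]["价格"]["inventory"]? 23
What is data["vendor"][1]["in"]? False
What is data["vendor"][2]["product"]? 2715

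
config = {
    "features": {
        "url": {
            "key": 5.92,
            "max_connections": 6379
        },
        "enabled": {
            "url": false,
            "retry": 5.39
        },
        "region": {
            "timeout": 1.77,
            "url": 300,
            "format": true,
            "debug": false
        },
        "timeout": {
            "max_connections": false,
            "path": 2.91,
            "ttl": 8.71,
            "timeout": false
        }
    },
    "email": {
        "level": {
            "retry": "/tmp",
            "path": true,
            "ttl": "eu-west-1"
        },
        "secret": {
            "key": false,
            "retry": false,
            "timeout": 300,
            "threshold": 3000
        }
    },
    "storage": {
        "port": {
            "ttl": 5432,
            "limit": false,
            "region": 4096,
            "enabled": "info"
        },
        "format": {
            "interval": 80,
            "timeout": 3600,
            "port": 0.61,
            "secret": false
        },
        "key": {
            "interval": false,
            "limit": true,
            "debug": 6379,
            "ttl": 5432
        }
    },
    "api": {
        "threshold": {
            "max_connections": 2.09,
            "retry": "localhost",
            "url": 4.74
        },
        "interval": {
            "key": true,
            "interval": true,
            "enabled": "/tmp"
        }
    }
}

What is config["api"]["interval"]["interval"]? True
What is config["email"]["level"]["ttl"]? "eu-west-1"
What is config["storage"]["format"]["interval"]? 80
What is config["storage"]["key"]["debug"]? 6379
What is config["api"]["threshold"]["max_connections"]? 2.09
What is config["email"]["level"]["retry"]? "/tmp"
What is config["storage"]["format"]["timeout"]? 3600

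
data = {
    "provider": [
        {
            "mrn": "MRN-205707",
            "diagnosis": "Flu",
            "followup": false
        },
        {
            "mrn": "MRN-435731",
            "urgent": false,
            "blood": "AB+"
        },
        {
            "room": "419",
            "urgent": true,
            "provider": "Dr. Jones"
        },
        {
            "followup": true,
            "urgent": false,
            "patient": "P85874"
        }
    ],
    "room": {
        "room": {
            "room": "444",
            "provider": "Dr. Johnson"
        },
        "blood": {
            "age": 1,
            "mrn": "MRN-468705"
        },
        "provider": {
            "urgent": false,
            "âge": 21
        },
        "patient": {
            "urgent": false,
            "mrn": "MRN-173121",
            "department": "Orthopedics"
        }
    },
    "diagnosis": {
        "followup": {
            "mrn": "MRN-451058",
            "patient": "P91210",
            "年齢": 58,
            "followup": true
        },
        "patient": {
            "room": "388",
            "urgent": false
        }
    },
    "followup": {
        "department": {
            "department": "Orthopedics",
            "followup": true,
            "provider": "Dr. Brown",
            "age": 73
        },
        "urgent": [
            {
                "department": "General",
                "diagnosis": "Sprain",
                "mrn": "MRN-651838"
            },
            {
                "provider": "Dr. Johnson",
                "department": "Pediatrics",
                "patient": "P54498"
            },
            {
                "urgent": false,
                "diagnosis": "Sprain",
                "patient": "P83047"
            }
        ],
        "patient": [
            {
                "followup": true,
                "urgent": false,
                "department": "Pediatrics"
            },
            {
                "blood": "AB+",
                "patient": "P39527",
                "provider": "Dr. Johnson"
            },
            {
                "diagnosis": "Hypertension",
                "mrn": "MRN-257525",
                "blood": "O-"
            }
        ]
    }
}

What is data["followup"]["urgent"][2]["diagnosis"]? "Sprain"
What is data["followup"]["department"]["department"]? "Orthopedics"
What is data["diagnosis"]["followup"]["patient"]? "P91210"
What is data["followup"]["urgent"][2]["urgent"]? False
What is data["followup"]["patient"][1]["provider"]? "Dr. Johnson"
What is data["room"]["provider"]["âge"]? 21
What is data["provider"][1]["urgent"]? False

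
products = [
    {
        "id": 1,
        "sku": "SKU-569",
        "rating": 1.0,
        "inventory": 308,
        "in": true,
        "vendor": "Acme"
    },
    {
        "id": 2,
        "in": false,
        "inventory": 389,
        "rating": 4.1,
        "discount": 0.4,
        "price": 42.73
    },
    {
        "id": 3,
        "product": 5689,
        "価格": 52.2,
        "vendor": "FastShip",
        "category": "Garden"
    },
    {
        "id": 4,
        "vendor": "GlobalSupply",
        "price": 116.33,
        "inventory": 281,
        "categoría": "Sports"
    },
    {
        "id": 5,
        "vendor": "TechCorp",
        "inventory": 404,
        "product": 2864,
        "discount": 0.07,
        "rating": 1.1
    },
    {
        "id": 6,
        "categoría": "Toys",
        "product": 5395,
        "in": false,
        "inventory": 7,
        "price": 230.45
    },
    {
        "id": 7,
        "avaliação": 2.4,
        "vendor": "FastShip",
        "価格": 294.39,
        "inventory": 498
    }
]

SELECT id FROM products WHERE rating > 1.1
[2]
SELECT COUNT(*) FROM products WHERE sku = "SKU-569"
1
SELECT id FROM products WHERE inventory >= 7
[1, 2, 4, 5, 6, 7]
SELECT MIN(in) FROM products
False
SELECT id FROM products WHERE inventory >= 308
[1, 2, 5, 7]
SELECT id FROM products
[1, 2, 3, 4, 5, 6, 7]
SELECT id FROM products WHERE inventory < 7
[]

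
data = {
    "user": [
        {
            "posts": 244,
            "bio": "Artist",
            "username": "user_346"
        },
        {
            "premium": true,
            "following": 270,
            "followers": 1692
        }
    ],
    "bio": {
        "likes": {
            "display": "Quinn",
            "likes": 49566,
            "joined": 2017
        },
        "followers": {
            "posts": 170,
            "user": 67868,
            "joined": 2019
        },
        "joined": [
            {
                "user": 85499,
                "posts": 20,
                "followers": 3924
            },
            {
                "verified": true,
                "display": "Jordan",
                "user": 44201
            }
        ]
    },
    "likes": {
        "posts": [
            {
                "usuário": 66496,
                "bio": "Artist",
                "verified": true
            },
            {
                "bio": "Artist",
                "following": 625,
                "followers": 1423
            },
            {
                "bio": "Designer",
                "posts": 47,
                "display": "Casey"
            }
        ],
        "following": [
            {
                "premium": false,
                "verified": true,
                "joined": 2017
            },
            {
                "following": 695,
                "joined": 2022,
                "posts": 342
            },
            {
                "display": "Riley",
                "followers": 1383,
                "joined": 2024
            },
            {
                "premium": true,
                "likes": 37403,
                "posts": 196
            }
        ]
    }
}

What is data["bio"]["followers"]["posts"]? 170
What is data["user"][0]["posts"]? 244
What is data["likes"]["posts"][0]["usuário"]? 66496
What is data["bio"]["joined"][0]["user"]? 85499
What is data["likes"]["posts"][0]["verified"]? True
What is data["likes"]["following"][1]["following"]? 695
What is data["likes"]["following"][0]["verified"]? True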